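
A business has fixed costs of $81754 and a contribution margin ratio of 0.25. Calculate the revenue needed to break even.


Formula: BER = Fixed Costs / Contribution Margin Ratio
BER = $81754 / 0.25
BER = $327016.00 (to the nearest cent)

$327016.00


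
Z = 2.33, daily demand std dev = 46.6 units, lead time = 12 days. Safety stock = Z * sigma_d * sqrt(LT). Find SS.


Formula: SS = z * sigma_d * sqrt(LT)
sqrt(LT) = sqrt(12) = 3.4641
SS = 2.33 * 46.6 * 3.4641
SS = 376.1 units

376.1 units


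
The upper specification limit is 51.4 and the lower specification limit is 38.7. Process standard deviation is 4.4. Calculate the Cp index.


Cp = (51.4 - 38.7) / (6 * 4.4)

0.48


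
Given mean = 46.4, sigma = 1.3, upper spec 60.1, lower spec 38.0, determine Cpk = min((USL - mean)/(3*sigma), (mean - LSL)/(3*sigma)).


Cpu = (60.1 - 46.4) / (3 * 1.3) = 3.51
Cpl = (46.4 - 38.0) / (3 * 1.3) = 2.15
Cpk = min(3.51, 2.15) = 2.15

2.15


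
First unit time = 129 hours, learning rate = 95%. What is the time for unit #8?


Formula: T_n = T_1 * (learning_rate)^(log2(n)) where learning_rate = rate/100
Doublings = log2(8) = 3
T_n = 129 * 0.95^3
T_n = 129 * 0.8574 = 110.6 hours

110.6 hours


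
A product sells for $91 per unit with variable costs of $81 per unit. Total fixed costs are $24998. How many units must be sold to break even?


Formula: BEQ = Fixed Costs / (Price - Variable Cost)
Contribution margin = $91 - $81 = $10/unit
BEQ = ceil($24998 / $10/unit) = ceil(2499.8) = 2500 units

2500 units


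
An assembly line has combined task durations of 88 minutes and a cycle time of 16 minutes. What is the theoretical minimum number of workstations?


Formula: N_min = ceil(Sum of Task Times / Cycle Time)
N_min = ceil(88 min / 16 min) = ceil(5.5)
N_min = 6 stations

6


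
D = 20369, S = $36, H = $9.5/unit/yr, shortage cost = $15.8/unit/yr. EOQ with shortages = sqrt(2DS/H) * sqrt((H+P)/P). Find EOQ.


Formula: EOQ* = sqrt(2DS/H) * sqrt((H+P)/P)
Base EOQ = sqrt(2*20369*36/9.5) = 392.91 units
Correction = sqrt((9.5+15.8)/15.8) = 1.26541
EOQ* = 392.91 * 1.26541 = 497.2 units

497.2 units


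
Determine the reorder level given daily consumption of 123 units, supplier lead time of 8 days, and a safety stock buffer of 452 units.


Formula: ROP = (Daily Demand * Lead Time) + Safety Stock
Demand during lead time = 123 * 8 = 984 units
ROP = 984 + 452 = 1436 units

1436 units


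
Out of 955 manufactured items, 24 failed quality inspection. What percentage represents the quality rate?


Formula: Quality Rate = Good Pieces / Total Pieces * 100
Good pieces = 955 - 24 = 931
QR = 931 / 955 * 100 = 97.5%

97.5%


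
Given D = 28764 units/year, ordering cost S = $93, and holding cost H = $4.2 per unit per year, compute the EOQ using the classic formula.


Formula: EOQ = sqrt(2 * D * S / H)
Numerator: 2 * 28764 * 93 = 5350104
2DS/H = 5350104 / 4.2 = 1273834.3
EOQ = sqrt(1273834.3) = 1128.6 units

1128.6 units


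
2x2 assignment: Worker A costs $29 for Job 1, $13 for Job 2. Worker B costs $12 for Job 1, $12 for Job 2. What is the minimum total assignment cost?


Option 1: A->1 + B->2 = $29 + $12 = $41
Option 2: A->2 + B->1 = $13 + $12 = $25
Min cost = min($41, $25) = $25

$25


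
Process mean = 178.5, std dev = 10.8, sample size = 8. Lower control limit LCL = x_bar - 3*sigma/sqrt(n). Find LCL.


LCL = 178.5 - 3 * 10.8 / sqrt(8)

167.04


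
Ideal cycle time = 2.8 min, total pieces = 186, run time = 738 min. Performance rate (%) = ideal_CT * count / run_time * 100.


Formula: Performance = (Ideal CT * Total Count) / Run Time * 100
Ideal output time = 2.8 * 186 = 520.8 min
Performance = 520.8 / 738 * 100 = 70.6%

70.6%


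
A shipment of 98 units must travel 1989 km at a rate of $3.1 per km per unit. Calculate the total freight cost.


TC = dist * cost * units = 1989 * 3.1 * 98 = $604258.20

$604258.20


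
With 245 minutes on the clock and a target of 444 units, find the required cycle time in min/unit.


Formula: CT = Available Time / Number of Units
CT = 245 min / 444 units
CT = 0.55 min/unit

0.55 min/unit


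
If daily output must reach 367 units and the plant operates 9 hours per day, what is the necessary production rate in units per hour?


Formula: Production Rate = Daily Demand / Available Hours
Rate = 367 units/day / 9 hours/day
Rate = 40.8 units/hour

40.8 units/hour


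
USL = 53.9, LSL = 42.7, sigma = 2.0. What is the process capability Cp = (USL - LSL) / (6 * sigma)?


Cp = (53.9 - 42.7) / (6 * 2.0)

0.93


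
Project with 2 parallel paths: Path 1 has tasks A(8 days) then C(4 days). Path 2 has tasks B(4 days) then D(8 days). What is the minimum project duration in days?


Path 1 = 8 + 4 = 12 days
Path 2 = 4 + 8 = 12 days
Duration = max(12, 12) = 12 days

12 days


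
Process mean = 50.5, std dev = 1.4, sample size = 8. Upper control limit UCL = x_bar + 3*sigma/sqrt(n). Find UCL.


UCL = 50.5 + 3 * 1.4 / sqrt(8)

51.98


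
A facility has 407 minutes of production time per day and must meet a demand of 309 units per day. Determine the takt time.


Formula: Takt Time = Available Production Time / Customer Demand
Takt = 407 min/day / 309 units/day
Takt = 1.32 min/unit

1.32 min/unit


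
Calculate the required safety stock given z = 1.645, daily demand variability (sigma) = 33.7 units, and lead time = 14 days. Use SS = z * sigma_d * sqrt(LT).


Formula: SS = z * sigma_d * sqrt(LT)
sqrt(LT) = sqrt(14) = 3.7417
SS = 1.645 * 33.7 * 3.7417
SS = 207.4 units

207.4 units


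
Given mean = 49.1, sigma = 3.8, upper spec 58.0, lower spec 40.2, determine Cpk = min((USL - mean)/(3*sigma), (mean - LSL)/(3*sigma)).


Cpu = (58.0 - 49.1) / (3 * 3.8) = 0.78
Cpl = (49.1 - 40.2) / (3 * 3.8) = 0.78
Cpk = min(0.78, 0.78) = 0.78

0.78


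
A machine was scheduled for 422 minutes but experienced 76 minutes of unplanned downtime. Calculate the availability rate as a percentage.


Formula: Availability = (Planned Time - Downtime) / Planned Time * 100
Uptime = 422 - 76 = 346 min
Availability = 346 / 422 * 100 = 82.0%

82.0%


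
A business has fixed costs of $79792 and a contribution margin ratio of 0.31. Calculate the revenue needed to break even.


Formula: BER = Fixed Costs / Contribution Margin Ratio
BER = $79792 / 0.31
BER = $257393.55 (to the nearest cent)

$257393.55


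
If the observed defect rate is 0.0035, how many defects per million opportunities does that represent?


DPMO = defect_rate * 1000000 = 0.0035 * 1000000

3500


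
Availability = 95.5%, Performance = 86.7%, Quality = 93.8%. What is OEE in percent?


Formula: OEE = Availability * Performance * Quality / 10000
A * P = 95.5% * 86.7% / 100 = 82.8%
OEE = 82.8% * 93.8% / 100 = 77.7%

77.7%


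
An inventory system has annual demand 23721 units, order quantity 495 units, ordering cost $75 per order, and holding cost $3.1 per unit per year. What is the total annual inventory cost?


TC = 23721/495 * 75 + 495/2 * 3.1

$4361.34


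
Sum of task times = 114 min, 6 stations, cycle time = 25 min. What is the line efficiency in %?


Formula: Efficiency = Sum of Task Times / (N_stations * CT) * 100
Total station capacity = 6 stations * 25 min = 150 min
Efficiency = 114 / 150 * 100 = 76.0%

76.0%


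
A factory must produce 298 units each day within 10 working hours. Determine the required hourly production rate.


Formula: Production Rate = Daily Demand / Available Hours
Rate = 298 units/day / 10 hours/day
Rate = 29.8 units/hour

29.8 units/hour


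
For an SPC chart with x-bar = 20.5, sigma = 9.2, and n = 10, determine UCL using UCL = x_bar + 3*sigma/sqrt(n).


UCL = 20.5 + 3 * 9.2 / sqrt(10)

29.23


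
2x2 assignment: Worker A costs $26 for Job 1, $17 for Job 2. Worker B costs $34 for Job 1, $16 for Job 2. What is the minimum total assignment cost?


Option 1: A->1 + B->2 = $26 + $16 = $42
Option 2: A->2 + B->1 = $17 + $34 = $51
Min cost = min($42, $51) = $42

$42


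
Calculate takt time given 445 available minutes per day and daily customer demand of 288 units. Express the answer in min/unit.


Formula: Takt Time = Available Production Time / Customer Demand
Takt = 445 min/day / 288 units/day
Takt = 1.55 min/unit

1.55 min/unit


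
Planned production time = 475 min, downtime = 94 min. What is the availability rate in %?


Formula: Availability = (Planned Time - Downtime) / Planned Time * 100
Uptime = 475 - 94 = 381 min
Availability = 381 / 475 * 100 = 80.2%

80.2%


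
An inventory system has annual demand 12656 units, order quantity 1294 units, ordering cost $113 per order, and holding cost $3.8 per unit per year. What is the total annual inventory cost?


TC = 12656/1294 * 113 + 1294/2 * 3.8

$3563.80


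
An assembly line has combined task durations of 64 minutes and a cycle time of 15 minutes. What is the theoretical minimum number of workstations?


Formula: N_min = ceil(Sum of Task Times / Cycle Time)
N_min = ceil(64 min / 15 min) = ceil(4.2667)
N_min = 5 stations

5


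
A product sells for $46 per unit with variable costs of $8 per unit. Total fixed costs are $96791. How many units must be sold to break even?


Formula: BEQ = Fixed Costs / (Price - Variable Cost)
Contribution margin = $46 - $8 = $38/unit
BEQ = ceil($96791 / $38/unit) = ceil(2547.13) = 2548 units

2548 units


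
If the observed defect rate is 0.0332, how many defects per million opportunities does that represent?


DPMO = defect_rate * 1000000 = 0.0332 * 1000000

33200


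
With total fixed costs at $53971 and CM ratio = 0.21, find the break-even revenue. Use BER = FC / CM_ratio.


Formula: BER = Fixed Costs / Contribution Margin Ratio
BER = $53971 / 0.21
BER = $257004.76 (to the nearest cent)

$257004.76


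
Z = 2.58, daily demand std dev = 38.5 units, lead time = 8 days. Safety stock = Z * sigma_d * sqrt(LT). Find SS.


Formula: SS = z * sigma_d * sqrt(LT)
sqrt(LT) = sqrt(8) = 2.8284
SS = 2.58 * 38.5 * 2.8284
SS = 280.9 units

280.9 units


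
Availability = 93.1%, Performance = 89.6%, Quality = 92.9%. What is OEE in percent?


Formula: OEE = Availability * Performance * Quality / 10000
A * P = 93.1% * 89.6% / 100 = 83.42%
OEE = 83.42% * 92.9% / 100 = 77.5%

77.5%


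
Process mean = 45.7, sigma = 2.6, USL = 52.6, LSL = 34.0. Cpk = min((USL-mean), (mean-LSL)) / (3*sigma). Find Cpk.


Cpu = (52.6 - 45.7) / (3 * 2.6) = 0.88
Cpl = (45.7 - 34.0) / (3 * 2.6) = 1.5
Cpk = min(0.88, 1.5) = 0.88

0.88


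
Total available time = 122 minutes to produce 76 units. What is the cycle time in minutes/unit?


Formula: CT = Available Time / Number of Units
CT = 122 min / 76 units
CT = 1.61 min/unit

1.61 min/unit


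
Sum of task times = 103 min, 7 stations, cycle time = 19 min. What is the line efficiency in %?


Formula: Efficiency = Sum of Task Times / (N_stations * CT) * 100
Total station capacity = 7 stations * 19 min = 133 min
Efficiency = 103 / 133 * 100 = 77.4%

77.4%


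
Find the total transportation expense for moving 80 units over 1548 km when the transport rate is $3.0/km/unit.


TC = dist * cost * units = 1548 * 3.0 * 80 = $371520.00

$371520.00


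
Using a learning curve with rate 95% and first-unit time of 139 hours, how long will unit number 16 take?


Formula: T_n = T_1 * (learning_rate)^(log2(n)) where learning_rate = rate/100
Doublings = log2(16) = 4
T_n = 139 * 0.95^4
T_n = 139 * 0.8145 = 113.2 hours

113.2 hours


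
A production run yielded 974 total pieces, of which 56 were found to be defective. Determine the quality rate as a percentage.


Formula: Quality Rate = Good Pieces / Total Pieces * 100
Good pieces = 974 - 56 = 918
QR = 918 / 974 * 100 = 94.3%

94.3%


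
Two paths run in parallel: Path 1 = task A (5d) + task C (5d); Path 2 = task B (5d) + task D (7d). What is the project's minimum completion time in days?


Path 1 = 5 + 5 = 10 days
Path 2 = 5 + 7 = 12 days
Duration = max(10, 12) = 12 days

12 days


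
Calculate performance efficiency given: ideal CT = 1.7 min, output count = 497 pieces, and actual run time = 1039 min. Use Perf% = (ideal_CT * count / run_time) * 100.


Formula: Performance = (Ideal CT * Total Count) / Run Time * 100
Ideal output time = 1.7 * 497 = 844.9 min
Performance = 844.9 / 1039 * 100 = 81.3%

81.3%


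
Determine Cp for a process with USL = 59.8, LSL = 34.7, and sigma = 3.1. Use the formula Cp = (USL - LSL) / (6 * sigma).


Cp = (59.8 - 34.7) / (6 * 3.1)

1.35


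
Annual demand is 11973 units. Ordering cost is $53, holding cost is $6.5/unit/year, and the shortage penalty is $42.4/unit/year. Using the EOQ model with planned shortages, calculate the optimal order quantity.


Formula: EOQ* = sqrt(2DS/H) * sqrt((H+P)/P)
Base EOQ = sqrt(2*11973*53/6.5) = 441.87 units
Correction = sqrt((6.5+42.4)/42.4) = 1.07392
EOQ* = 441.87 * 1.07392 = 474.5 units

474.5 units


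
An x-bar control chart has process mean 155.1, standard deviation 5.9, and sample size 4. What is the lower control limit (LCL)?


LCL = 155.1 - 3 * 5.9 / sqrt(4)

146.25


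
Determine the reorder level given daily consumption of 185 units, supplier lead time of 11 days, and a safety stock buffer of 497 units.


Formula: ROP = (Daily Demand * Lead Time) + Safety Stock
Demand during lead time = 185 * 11 = 2035 units
ROP = 2035 + 497 = 2532 units

2532 units


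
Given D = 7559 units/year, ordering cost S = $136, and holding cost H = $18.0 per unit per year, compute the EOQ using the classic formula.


Formula: EOQ = sqrt(2 * D * S / H)
Numerator: 2 * 7559 * 136 = 2056048
2DS/H = 2056048 / 18.0 = 114224.9
EOQ = sqrt(114224.9) = 338.0 units

338.0 units


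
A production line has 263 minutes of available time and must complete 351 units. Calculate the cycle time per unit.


Formula: CT = Available Time / Number of Units
CT = 263 min / 351 units
CT = 0.75 min/unit

0.75 min/unit


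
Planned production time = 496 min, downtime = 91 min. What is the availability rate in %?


Formula: Availability = (Planned Time - Downtime) / Planned Time * 100
Uptime = 496 - 91 = 405 min
Availability = 405 / 496 * 100 = 81.7%

81.7%


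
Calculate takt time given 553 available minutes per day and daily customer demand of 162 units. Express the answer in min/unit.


Formula: Takt Time = Available Production Time / Customer Demand
Takt = 553 min/day / 162 units/day
Takt = 3.41 min/unit

3.41 min/unit


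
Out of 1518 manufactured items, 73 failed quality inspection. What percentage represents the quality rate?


Formula: Quality Rate = Good Pieces / Total Pieces * 100
Good pieces = 1518 - 73 = 1445
QR = 1445 / 1518 * 100 = 95.2%

95.2%


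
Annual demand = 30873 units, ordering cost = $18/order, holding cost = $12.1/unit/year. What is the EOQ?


Formula: EOQ = sqrt(2 * D * S / H)
Numerator: 2 * 30873 * 18 = 1111428
2DS/H = 1111428 / 12.1 = 91853.6
EOQ = sqrt(91853.6) = 303.1 units

303.1 units


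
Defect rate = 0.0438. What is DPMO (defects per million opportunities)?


DPMO = defect_rate * 1000000 = 0.0438 * 1000000

43800


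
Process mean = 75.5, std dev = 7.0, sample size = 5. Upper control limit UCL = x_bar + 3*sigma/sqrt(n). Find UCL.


UCL = 75.5 + 3 * 7.0 / sqrt(5)

84.89


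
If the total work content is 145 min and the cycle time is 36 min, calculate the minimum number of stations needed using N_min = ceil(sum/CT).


Formula: N_min = ceil(Sum of Task Times / Cycle Time)
N_min = ceil(145 min / 36 min) = ceil(4.0278)
N_min = 5 stations

5


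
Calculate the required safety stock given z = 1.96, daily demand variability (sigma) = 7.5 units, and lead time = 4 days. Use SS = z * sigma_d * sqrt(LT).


Formula: SS = z * sigma_d * sqrt(LT)
sqrt(LT) = sqrt(4) = 2.0
SS = 1.96 * 7.5 * 2.0
SS = 29.4 units

29.4 units


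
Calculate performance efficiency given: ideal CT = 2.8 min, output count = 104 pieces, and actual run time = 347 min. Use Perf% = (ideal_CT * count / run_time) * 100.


Formula: Performance = (Ideal CT * Total Count) / Run Time * 100
Ideal output time = 2.8 * 104 = 291.2 min
Performance = 291.2 / 347 * 100 = 83.9%

83.9%


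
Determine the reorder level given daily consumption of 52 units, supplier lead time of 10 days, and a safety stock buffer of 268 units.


Formula: ROP = (Daily Demand * Lead Time) + Safety Stock
Demand during lead time = 52 * 10 = 520 units
ROP = 520 + 268 = 788 units

788 units


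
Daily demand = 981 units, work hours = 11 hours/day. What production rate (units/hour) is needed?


Formula: Production Rate = Daily Demand / Available Hours
Rate = 981 units/day / 11 hours/day
Rate = 89.2 units/hour

89.2 units/hour


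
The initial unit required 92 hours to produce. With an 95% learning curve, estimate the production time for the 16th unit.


Formula: T_n = T_1 * (learning_rate)^(log2(n)) where learning_rate = rate/100
Doublings = log2(16) = 4
T_n = 92 * 0.95^4
T_n = 92 * 0.8145 = 74.9 hours

74.9 hours


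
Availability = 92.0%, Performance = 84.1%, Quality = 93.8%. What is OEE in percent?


Formula: OEE = Availability * Performance * Quality / 10000
A * P = 92.0% * 84.1% / 100 = 77.37%
OEE = 77.37% * 93.8% / 100 = 72.6%

72.6%


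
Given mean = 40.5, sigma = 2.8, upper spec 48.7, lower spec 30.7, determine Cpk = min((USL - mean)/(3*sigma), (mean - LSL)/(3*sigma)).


Cpu = (48.7 - 40.5) / (3 * 2.8) = 0.98
Cpl = (40.5 - 30.7) / (3 * 2.8) = 1.17
Cpk = min(0.98, 1.17) = 0.98

0.98


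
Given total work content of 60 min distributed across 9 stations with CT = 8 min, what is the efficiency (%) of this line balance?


Formula: Efficiency = Sum of Task Times / (N_stations * CT) * 100
Total station capacity = 9 stations * 8 min = 72 min
Efficiency = 60 / 72 * 100 = 83.3%

83.3%


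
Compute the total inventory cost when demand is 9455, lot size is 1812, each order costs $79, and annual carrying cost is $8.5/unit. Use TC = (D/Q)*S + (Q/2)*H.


TC = 9455/1812 * 79 + 1812/2 * 8.5

$8113.22


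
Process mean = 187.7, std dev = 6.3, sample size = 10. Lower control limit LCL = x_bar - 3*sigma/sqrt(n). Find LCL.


LCL = 187.7 - 3 * 6.3 / sqrt(10)

181.72


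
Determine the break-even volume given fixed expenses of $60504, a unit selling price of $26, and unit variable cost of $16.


Formula: BEQ = Fixed Costs / (Price - Variable Cost)
Contribution margin = $26 - $16 = $10/unit
BEQ = ceil($60504 / $10/unit) = ceil(6050.4) = 6051 units

6051 units


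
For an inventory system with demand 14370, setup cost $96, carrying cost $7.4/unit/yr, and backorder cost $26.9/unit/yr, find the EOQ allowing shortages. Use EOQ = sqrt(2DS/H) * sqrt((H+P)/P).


Formula: EOQ* = sqrt(2DS/H) * sqrt((H+P)/P)
Base EOQ = sqrt(2*14370*96/7.4) = 610.61 units
Correction = sqrt((7.4+26.9)/26.9) = 1.1292
EOQ* = 610.61 * 1.1292 = 689.5 units

689.5 units


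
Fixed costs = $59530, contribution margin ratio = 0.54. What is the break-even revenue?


Formula: BER = Fixed Costs / Contribution Margin Ratio
BER = $59530 / 0.54
BER = $110240.74 (to the nearest cent)

$110240.74


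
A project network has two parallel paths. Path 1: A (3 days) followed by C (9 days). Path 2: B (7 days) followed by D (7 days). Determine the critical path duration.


Path 1 = 3 + 9 = 12 days
Path 2 = 7 + 7 = 14 days
Duration = max(12, 14) = 14 days

14 days


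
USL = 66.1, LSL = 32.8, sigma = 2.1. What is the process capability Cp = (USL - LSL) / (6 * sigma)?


Cp = (66.1 - 32.8) / (6 * 2.1)

2.64


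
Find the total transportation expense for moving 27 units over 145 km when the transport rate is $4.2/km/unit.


TC = dist * cost * units = 145 * 4.2 * 27 = $16443.00

$16443.00


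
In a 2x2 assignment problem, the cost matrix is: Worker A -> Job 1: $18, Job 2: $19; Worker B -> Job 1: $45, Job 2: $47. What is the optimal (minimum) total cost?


Option 1: A->1 + B->2 = $18 + $47 = $65
Option 2: A->2 + B->1 = $19 + $45 = $64
Min cost = min($65, $64) = $64

$64


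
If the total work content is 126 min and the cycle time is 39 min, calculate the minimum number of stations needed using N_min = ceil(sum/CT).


Formula: N_min = ceil(Sum of Task Times / Cycle Time)
N_min = ceil(126 min / 39 min) = ceil(3.2308)
N_min = 4 stations

4


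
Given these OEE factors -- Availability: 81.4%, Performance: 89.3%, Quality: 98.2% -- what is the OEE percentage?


Formula: OEE = Availability * Performance * Quality / 10000
A * P = 81.4% * 89.3% / 100 = 72.69%
OEE = 72.69% * 98.2% / 100 = 71.4%

71.4%


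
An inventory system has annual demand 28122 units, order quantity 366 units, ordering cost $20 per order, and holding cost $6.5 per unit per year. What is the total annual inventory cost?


TC = 28122/366 * 20 + 366/2 * 6.5

$2726.22


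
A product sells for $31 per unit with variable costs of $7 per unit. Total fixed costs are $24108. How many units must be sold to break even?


Formula: BEQ = Fixed Costs / (Price - Variable Cost)
Contribution margin = $31 - $7 = $24/unit
BEQ = ceil($24108 / $24/unit) = ceil(1004.5) = 1005 units

1005 units


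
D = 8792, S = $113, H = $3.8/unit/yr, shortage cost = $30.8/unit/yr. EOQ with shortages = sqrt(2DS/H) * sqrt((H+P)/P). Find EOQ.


Formula: EOQ* = sqrt(2DS/H) * sqrt((H+P)/P)
Base EOQ = sqrt(2*8792*113/3.8) = 723.11 units
Correction = sqrt((3.8+30.8)/30.8) = 1.05989
EOQ* = 723.11 * 1.05989 = 766.4 units

766.4 units


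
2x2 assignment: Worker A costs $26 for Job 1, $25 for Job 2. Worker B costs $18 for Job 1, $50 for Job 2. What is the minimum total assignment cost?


Option 1: A->1 + B->2 = $26 + $50 = $76
Option 2: A->2 + B->1 = $25 + $18 = $43
Min cost = min($76, $43) = $43

$43


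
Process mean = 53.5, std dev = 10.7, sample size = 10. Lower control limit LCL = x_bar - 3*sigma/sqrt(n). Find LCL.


LCL = 53.5 - 3 * 10.7 / sqrt(10)

43.35


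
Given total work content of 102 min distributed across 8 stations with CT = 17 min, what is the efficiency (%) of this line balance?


Formula: Efficiency = Sum of Task Times / (N_stations * CT) * 100
Total station capacity = 8 stations * 17 min = 136 min
Efficiency = 102 / 136 * 100 = 75.0%

75.0%


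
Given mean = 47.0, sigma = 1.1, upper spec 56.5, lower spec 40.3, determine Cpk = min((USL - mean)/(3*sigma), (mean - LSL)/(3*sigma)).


Cpu = (56.5 - 47.0) / (3 * 1.1) = 2.88
Cpl = (47.0 - 40.3) / (3 * 1.1) = 2.03
Cpk = min(2.88, 2.03) = 2.03

2.03


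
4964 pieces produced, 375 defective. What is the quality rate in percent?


Formula: Quality Rate = Good Pieces / Total Pieces * 100
Good pieces = 4964 - 375 = 4589
QR = 4589 / 4964 * 100 = 92.4%

92.4%


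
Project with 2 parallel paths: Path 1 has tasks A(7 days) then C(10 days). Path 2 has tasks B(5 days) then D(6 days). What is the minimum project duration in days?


Path 1 = 7 + 10 = 17 days
Path 2 = 5 + 6 = 11 days
Duration = max(17, 11) = 17 days

17 days


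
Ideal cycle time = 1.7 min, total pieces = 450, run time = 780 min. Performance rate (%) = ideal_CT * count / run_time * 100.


Formula: Performance = (Ideal CT * Total Count) / Run Time * 100
Ideal output time = 1.7 * 450 = 765.0 min
Performance = 765.0 / 780 * 100 = 98.1%

98.1%


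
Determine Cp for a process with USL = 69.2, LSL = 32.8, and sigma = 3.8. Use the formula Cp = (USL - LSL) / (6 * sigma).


Cp = (69.2 - 32.8) / (6 * 3.8)

1.6


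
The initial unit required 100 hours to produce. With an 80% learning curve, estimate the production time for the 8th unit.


Formula: T_n = T_1 * (learning_rate)^(log2(n)) where learning_rate = rate/100
Doublings = log2(8) = 3
T_n = 100 * 0.8^3
T_n = 100 * 0.512 = 51.2 hours

51.2 hours


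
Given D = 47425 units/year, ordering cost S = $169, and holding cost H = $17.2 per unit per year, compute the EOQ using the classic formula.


Formula: EOQ = sqrt(2 * D * S / H)
Numerator: 2 * 47425 * 169 = 16029650
2DS/H = 16029650 / 17.2 = 931956.4
EOQ = sqrt(931956.4) = 965.4 units

965.4 units


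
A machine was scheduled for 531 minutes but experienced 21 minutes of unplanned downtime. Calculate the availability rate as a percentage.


Formula: Availability = (Planned Time - Downtime) / Planned Time * 100
Uptime = 531 - 21 = 510 min
Availability = 510 / 531 * 100 = 96.0%

96.0%


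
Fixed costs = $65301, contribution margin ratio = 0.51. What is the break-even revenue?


Formula: BER = Fixed Costs / Contribution Margin Ratio
BER = $65301 / 0.51
BER = $128041.18 (to the nearest cent)

$128041.18


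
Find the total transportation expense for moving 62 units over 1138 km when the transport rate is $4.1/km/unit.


TC = dist * cost * units = 1138 * 4.1 * 62 = $289279.60

$289279.60


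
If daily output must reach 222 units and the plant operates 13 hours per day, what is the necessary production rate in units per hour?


Formula: Production Rate = Daily Demand / Available Hours
Rate = 222 units/day / 13 hours/day
Rate = 17.1 units/hour

17.1 units/hour


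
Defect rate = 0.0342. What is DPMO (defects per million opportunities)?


DPMO = defect_rate * 1000000 = 0.0342 * 1000000

34200


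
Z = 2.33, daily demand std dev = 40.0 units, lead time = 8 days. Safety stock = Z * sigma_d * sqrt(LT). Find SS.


Formula: SS = z * sigma_d * sqrt(LT)
sqrt(LT) = sqrt(8) = 2.8284
SS = 2.33 * 40.0 * 2.8284
SS = 263.6 units

263.6 units


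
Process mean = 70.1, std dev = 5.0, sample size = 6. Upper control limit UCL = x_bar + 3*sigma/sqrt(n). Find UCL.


UCL = 70.1 + 3 * 5.0 / sqrt(6)

76.22


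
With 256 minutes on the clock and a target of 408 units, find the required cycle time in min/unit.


Formula: CT = Available Time / Number of Units
CT = 256 min / 408 units
CT = 0.63 min/unit

0.63 min/unit


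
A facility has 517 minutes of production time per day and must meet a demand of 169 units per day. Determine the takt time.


Formula: Takt Time = Available Production Time / Customer Demand
Takt = 517 min/day / 169 units/day
Takt = 3.06 min/unit

3.06 min/unit


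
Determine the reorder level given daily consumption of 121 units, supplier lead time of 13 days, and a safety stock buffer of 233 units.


Formula: ROP = (Daily Demand * Lead Time) + Safety Stock
Demand during lead time = 121 * 13 = 1573 units
ROP = 1573 + 233 = 1806 units

1806 units


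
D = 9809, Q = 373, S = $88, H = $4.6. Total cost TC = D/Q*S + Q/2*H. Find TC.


TC = 9809/373 * 88 + 373/2 * 4.6

$3172.09


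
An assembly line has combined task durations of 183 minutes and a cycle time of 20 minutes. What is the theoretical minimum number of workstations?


Formula: N_min = ceil(Sum of Task Times / Cycle Time)
N_min = ceil(183 min / 20 min) = ceil(9.15)
N_min = 10 stations

10


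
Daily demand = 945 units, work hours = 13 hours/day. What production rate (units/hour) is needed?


Formula: Production Rate = Daily Demand / Available Hours
Rate = 945 units/day / 13 hours/day
Rate = 72.7 units/hour

72.7 units/hour


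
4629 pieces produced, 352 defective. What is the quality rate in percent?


Formula: Quality Rate = Good Pieces / Total Pieces * 100
Good pieces = 4629 - 352 = 4277
QR = 4277 / 4629 * 100 = 92.4%

92.4%


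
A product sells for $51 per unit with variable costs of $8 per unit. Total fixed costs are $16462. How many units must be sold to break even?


Formula: BEQ = Fixed Costs / (Price - Variable Cost)
Contribution margin = $51 - $8 = $43/unit
BEQ = ceil($16462 / $43/unit) = ceil(382.84) = 383 units

383 units


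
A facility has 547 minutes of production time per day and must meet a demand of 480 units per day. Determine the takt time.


Formula: Takt Time = Available Production Time / Customer Demand
Takt = 547 min/day / 480 units/day
Takt = 1.14 min/unit

1.14 min/unit


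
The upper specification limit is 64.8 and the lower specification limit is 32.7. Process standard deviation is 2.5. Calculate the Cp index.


Cp = (64.8 - 32.7) / (6 * 2.5)

2.14


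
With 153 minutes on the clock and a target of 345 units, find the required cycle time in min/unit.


Formula: CT = Available Time / Number of Units
CT = 153 min / 345 units
CT = 0.44 min/unit

0.44 min/unit


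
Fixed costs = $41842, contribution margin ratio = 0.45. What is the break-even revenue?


Formula: BER = Fixed Costs / Contribution Margin Ratio
BER = $41842 / 0.45
BER = $92982.22 (to the nearest cent)

$92982.22


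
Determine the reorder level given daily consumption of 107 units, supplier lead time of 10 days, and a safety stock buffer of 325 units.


Formula: ROP = (Daily Demand * Lead Time) + Safety Stock
Demand during lead time = 107 * 10 = 1070 units
ROP = 1070 + 325 = 1395 units

1395 units


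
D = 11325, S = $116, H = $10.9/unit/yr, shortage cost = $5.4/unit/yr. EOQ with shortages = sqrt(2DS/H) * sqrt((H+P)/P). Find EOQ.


Formula: EOQ* = sqrt(2DS/H) * sqrt((H+P)/P)
Base EOQ = sqrt(2*11325*116/10.9) = 490.96 units
Correction = sqrt((10.9+5.4)/5.4) = 1.73739
EOQ* = 490.96 * 1.73739 = 853.0 units

853.0 units


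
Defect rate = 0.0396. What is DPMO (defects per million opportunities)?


DPMO = defect_rate * 1000000 = 0.0396 * 1000000

39600


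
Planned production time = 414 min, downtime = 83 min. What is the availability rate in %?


Formula: Availability = (Planned Time - Downtime) / Planned Time * 100
Uptime = 414 - 83 = 331 min
Availability = 331 / 414 * 100 = 80.0%

80.0%


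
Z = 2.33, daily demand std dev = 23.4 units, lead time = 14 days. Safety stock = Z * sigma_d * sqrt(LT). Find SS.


Formula: SS = z * sigma_d * sqrt(LT)
sqrt(LT) = sqrt(14) = 3.7417
SS = 2.33 * 23.4 * 3.7417
SS = 204.0 units

204.0 units


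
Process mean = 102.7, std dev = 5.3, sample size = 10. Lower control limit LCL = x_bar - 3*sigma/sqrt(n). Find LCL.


LCL = 102.7 - 3 * 5.3 / sqrt(10)

97.67


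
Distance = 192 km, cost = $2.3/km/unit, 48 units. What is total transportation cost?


TC = dist * cost * units = 192 * 2.3 * 48 = $21196.80

$21196.80


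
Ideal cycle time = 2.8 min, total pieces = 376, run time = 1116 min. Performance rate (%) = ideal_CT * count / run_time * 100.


Formula: Performance = (Ideal CT * Total Count) / Run Time * 100
Ideal output time = 2.8 * 376 = 1052.8 min
Performance = 1052.8 / 1116 * 100 = 94.3%

94.3%


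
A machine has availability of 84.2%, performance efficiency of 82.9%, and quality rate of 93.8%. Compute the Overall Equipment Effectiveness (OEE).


Formula: OEE = Availability * Performance * Quality / 10000
A * P = 84.2% * 82.9% / 100 = 69.8%
OEE = 69.8% * 93.8% / 100 = 65.5%

65.5%


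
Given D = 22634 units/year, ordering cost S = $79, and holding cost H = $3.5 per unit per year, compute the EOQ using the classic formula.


Formula: EOQ = sqrt(2 * D * S / H)
Numerator: 2 * 22634 * 79 = 3576172
2DS/H = 3576172 / 3.5 = 1021763.4
EOQ = sqrt(1021763.4) = 1010.8 units

1010.8 units


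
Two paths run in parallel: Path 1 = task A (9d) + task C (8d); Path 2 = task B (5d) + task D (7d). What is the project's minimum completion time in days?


Path 1 = 9 + 8 = 17 days
Path 2 = 5 + 7 = 12 days
Duration = max(17, 12) = 17 days

17 days


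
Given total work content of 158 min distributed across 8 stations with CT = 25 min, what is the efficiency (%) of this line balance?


Formula: Efficiency = Sum of Task Times / (N_stations * CT) * 100
Total station capacity = 8 stations * 25 min = 200 min
Efficiency = 158 / 200 * 100 = 79.0%

79.0%


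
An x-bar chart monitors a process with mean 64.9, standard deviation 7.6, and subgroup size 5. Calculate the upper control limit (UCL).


UCL = 64.9 + 3 * 7.6 / sqrt(5)

75.1


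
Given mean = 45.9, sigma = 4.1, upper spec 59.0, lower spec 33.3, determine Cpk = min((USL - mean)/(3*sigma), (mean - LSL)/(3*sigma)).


Cpu = (59.0 - 45.9) / (3 * 4.1) = 1.07
Cpl = (45.9 - 33.3) / (3 * 4.1) = 1.02
Cpk = min(1.07, 1.02) = 1.02

1.02


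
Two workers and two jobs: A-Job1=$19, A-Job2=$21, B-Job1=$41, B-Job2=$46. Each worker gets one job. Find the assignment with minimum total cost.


Option 1: A->1 + B->2 = $19 + $46 = $65
Option 2: A->2 + B->1 = $21 + $41 = $62
Min cost = min($65, $62) = $62

$62


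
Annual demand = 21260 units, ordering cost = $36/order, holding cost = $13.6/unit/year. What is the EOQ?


Formula: EOQ = sqrt(2 * D * S / H)
Numerator: 2 * 21260 * 36 = 1530720
2DS/H = 1530720 / 13.6 = 112552.9
EOQ = sqrt(112552.9) = 335.5 units

335.5 units


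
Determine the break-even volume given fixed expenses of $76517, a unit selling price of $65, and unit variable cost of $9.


Formula: BEQ = Fixed Costs / (Price - Variable Cost)
Contribution margin = $65 - $9 = $56/unit
BEQ = ceil($76517 / $56/unit) = ceil(1366.38) = 1367 units

1367 units


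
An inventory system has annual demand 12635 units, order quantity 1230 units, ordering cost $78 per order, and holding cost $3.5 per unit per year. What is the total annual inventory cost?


TC = 12635/1230 * 78 + 1230/2 * 3.5

$2953.74


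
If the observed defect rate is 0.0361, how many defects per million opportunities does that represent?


DPMO = defect_rate * 1000000 = 0.0361 * 1000000

36100


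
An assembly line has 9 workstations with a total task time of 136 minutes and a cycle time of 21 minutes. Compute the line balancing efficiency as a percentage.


Formula: Efficiency = Sum of Task Times / (N_stations * CT) * 100
Total station capacity = 9 stations * 21 min = 189 min
Efficiency = 136 / 189 * 100 = 72.0%

72.0%


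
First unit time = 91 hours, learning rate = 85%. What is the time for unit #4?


Formula: T_n = T_1 * (learning_rate)^(log2(n)) where learning_rate = rate/100
Doublings = log2(4) = 2
T_n = 91 * 0.85^2
T_n = 91 * 0.7225 = 65.7 hours

65.7 hours


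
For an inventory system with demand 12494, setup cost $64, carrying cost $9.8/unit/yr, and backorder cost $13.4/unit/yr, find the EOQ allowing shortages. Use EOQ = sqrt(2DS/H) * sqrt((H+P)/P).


Formula: EOQ* = sqrt(2DS/H) * sqrt((H+P)/P)
Base EOQ = sqrt(2*12494*64/9.8) = 403.96 units
Correction = sqrt((9.8+13.4)/13.4) = 1.31581
EOQ* = 403.96 * 1.31581 = 531.5 units

531.5 units


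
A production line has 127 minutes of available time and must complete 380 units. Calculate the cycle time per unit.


Formula: CT = Available Time / Number of Units
CT = 127 min / 380 units
CT = 0.33 min/unit

0.33 min/unit


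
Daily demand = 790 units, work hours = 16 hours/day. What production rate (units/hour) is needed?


Formula: Production Rate = Daily Demand / Available Hours
Rate = 790 units/day / 16 hours/day
Rate = 49.4 units/hour

49.4 units/hour


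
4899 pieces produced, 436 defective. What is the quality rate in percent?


Formula: Quality Rate = Good Pieces / Total Pieces * 100
Good pieces = 4899 - 436 = 4463
QR = 4463 / 4899 * 100 = 91.1%

91.1%


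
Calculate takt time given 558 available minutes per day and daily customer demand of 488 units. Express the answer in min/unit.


Formula: Takt Time = Available Production Time / Customer Demand
Takt = 558 min/day / 488 units/day
Takt = 1.14 min/unit

1.14 min/unit


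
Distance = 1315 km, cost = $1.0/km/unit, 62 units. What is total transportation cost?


TC = dist * cost * units = 1315 * 1.0 * 62 = $81530.00

$81530.00


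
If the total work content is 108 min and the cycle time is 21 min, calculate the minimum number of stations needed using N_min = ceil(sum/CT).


Formula: N_min = ceil(Sum of Task Times / Cycle Time)
N_min = ceil(108 min / 21 min) = ceil(5.1429)
N_min = 6 stations

6


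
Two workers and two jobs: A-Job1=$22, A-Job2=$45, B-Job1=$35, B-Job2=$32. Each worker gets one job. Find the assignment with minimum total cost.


Option 1: A->1 + B->2 = $22 + $32 = $54
Option 2: A->2 + B->1 = $45 + $35 = $80
Min cost = min($54, $80) = $54

$54


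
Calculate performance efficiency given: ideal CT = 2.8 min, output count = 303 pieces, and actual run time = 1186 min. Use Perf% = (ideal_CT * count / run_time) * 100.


Formula: Performance = (Ideal CT * Total Count) / Run Time * 100
Ideal output time = 2.8 * 303 = 848.4 min
Performance = 848.4 / 1186 * 100 = 71.5%

71.5%


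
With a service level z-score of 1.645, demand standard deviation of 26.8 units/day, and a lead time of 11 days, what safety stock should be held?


Formula: SS = z * sigma_d * sqrt(LT)
sqrt(LT) = sqrt(11) = 3.3166
SS = 1.645 * 26.8 * 3.3166
SS = 146.2 units

146.2 units


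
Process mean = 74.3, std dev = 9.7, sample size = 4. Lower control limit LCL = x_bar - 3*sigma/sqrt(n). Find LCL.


LCL = 74.3 - 3 * 9.7 / sqrt(4)

59.75


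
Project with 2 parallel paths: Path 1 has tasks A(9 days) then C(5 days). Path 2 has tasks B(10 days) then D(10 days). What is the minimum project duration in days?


Path 1 = 9 + 5 = 14 days
Path 2 = 10 + 10 = 20 days
Duration = max(14, 20) = 20 days

20 days


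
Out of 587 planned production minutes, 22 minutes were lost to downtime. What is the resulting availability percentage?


Formula: Availability = (Planned Time - Downtime) / Planned Time * 100
Uptime = 587 - 22 = 565 min
Availability = 565 / 587 * 100 = 96.3%

96.3%


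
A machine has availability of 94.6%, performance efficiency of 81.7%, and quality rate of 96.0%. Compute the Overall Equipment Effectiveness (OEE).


Formula: OEE = Availability * Performance * Quality / 10000
A * P = 94.6% * 81.7% / 100 = 77.29%
OEE = 77.29% * 96.0% / 100 = 74.2%

74.2%


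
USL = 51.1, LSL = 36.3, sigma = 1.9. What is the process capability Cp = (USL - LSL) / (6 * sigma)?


Cp = (51.1 - 36.3) / (6 * 1.9)

1.3


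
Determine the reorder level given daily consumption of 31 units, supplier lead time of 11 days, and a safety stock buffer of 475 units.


Formula: ROP = (Daily Demand * Lead Time) + Safety Stock
Demand during lead time = 31 * 11 = 341 units
ROP = 341 + 475 = 816 units

816 units


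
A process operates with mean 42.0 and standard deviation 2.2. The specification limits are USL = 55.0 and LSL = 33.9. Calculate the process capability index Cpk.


Cpu = (55.0 - 42.0) / (3 * 2.2) = 1.97
Cpl = (42.0 - 33.9) / (3 * 2.2) = 1.23
Cpk = min(1.97, 1.23) = 1.23

1.23


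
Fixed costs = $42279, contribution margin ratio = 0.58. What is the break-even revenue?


Formula: BER = Fixed Costs / Contribution Margin Ratio
BER = $42279 / 0.58
BER = $72894.83 (to the nearest cent)

$72894.83


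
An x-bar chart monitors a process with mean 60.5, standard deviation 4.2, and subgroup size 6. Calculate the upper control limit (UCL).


UCL = 60.5 + 3 * 4.2 / sqrt(6)

65.64


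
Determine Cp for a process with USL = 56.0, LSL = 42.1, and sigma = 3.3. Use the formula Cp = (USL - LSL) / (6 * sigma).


Cp = (56.0 - 42.1) / (6 * 3.3)

0.7


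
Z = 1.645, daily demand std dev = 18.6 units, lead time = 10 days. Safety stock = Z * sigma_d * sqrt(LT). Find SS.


Formula: SS = z * sigma_d * sqrt(LT)
sqrt(LT) = sqrt(10) = 3.1623
SS = 1.645 * 18.6 * 3.1623
SS = 96.8 units

96.8 units


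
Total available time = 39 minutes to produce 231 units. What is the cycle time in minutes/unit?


Formula: CT = Available Time / Number of Units
CT = 39 min / 231 units
CT = 0.17 min/unit

0.17 min/unit


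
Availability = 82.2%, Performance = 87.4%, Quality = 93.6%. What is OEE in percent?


Formula: OEE = Availability * Performance * Quality / 10000
A * P = 82.2% * 87.4% / 100 = 71.84%
OEE = 71.84% * 93.6% / 100 = 67.2%

67.2%


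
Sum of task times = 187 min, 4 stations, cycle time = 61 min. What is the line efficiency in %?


Formula: Efficiency = Sum of Task Times / (N_stations * CT) * 100
Total station capacity = 4 stations * 61 min = 244 min
Efficiency = 187 / 244 * 100 = 76.6%

76.6%
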